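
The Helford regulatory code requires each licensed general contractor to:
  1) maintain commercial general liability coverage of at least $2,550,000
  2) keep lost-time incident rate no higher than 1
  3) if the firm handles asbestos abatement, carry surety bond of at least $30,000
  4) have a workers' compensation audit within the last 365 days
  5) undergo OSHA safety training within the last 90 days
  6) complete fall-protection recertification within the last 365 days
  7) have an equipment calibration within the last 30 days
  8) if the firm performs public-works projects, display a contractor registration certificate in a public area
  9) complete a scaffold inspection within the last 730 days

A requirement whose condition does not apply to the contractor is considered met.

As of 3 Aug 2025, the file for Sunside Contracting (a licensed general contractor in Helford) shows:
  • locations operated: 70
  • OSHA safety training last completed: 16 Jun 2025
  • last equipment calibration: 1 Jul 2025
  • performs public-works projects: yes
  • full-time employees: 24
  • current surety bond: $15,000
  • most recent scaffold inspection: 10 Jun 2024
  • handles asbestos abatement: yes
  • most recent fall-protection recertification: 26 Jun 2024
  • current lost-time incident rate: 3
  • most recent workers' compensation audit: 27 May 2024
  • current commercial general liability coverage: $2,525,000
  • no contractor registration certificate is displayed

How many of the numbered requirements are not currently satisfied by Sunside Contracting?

7

1. commercial general liability coverage $2,525,000 < $2,550,000 → not met
2. lost-time incident rate 3 > 1 → not met
3. condition 'handles asbestos abatement' holds; surety bond $15,000 < $30,000 → not met
4. workers' compensation audit 433 days ago vs limit 365 → not met
5. OSHA safety training 48 days ago vs limit 90 → met
6. fall-protection recertification 403 days ago vs limit 365 → not met
7. equipment calibration 33 days ago vs limit 30 → not met
8. condition 'performs public-works projects' holds; contractor registration certificate absent → not met
9. scaffold inspection 419 days ago vs limit 730 → met
Not met: 7 of 9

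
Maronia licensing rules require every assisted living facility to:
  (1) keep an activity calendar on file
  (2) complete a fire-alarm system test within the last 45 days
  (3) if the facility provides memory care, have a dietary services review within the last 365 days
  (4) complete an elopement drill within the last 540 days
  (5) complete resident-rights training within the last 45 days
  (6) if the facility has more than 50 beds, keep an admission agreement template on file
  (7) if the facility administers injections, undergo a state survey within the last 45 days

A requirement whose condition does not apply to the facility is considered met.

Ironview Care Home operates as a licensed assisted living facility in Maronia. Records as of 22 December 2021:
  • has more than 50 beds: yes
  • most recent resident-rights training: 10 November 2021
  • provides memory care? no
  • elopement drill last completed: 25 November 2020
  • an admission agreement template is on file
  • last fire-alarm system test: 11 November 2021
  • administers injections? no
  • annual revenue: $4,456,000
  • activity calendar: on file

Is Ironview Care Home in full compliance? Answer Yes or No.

Yes

1. activity calendar present → met
2. fire-alarm system test 41 days ago vs limit 45 → met
3. condition 'provides memory care' does not hold → requirement n/a → met
4. elopement drill 392 days ago vs limit 540 → met
5. resident-rights training 42 days ago vs limit 45 → met
6. condition 'has more than 50 beds' holds; admission agreement template present → met
7. condition 'administers injections' does not hold → requirement n/a → met
All met.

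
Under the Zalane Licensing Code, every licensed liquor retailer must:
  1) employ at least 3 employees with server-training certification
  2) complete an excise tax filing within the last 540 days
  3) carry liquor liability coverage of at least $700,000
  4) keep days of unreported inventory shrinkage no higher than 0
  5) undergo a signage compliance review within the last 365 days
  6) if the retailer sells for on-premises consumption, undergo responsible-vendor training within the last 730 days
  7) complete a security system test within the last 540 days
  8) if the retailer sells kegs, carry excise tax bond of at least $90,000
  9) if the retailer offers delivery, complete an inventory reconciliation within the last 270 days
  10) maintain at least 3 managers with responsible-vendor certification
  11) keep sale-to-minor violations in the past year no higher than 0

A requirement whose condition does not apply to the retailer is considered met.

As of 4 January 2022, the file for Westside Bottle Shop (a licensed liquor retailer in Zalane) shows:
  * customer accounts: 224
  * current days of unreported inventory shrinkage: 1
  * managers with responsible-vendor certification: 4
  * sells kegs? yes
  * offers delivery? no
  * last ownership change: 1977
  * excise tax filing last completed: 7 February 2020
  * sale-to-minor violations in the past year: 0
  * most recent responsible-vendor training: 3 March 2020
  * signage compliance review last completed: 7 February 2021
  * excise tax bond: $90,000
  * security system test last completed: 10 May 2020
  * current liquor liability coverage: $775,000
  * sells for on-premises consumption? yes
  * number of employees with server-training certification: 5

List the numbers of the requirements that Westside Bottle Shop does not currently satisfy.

1. employees with server-training certification 5 ≥ 3 → met
2. excise tax filing 697 days ago vs limit 540 → not met
3. liquor liability coverage $775,000 ≥ $700,000 → met
4. days of unreported inventory shrinkage 1 > 0 → not met
5. signage compliance review 331 days ago vs limit 365 → met
6. condition 'sells for on-premises consumption' holds; responsible-vendor training 672 days ago vs limit 730 → met
7. security system test 604 days ago vs limit 540 → not met
8. condition 'sells kegs' holds; excise tax bond $90,000 ≥ $90,000 → met
9. condition 'offers delivery' does not hold → requirement n/a → met
10. managers with responsible-vendor certification 4 ≥ 3 → met
11. sale-to-minor violations in the past year 0 ≤ 0 → met
Not met: 2, 4, 7

2, 4, 7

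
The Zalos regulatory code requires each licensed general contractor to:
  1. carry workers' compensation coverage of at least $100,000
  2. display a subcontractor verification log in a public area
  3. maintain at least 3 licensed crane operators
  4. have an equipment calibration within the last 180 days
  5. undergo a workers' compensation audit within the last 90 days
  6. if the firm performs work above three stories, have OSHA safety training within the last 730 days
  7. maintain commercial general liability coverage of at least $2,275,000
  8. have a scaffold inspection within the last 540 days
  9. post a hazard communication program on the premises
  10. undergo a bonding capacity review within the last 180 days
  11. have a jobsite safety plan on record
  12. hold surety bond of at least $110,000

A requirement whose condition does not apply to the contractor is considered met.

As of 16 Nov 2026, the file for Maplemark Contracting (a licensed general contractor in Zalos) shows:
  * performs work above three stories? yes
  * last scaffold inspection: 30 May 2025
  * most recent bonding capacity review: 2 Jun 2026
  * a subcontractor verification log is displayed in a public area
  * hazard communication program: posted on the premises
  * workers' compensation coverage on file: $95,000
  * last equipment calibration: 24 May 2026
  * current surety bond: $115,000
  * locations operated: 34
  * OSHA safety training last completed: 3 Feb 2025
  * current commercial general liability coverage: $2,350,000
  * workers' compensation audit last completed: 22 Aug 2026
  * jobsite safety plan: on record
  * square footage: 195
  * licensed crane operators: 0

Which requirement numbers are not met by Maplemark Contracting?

1. workers' compensation coverage $95,000 < $100,000 → not met
2. subcontractor verification log present → met
3. licensed crane operators 0 < 3 → not met
4. equipment calibration 176 days ago vs limit 180 → met
5. workers' compensation audit 86 days ago vs limit 90 → met
6. condition 'performs work above three stories' holds; OSHA safety training 651 days ago vs limit 730 → met
7. commercial general liability coverage $2,350,000 ≥ $2,275,000 → met
8. scaffold inspection 535 days ago vs limit 540 → met
9. hazard communication program present → met
10. bonding capacity review 167 days ago vs limit 180 → met
11. jobsite safety plan present → met
12. surety bond $115,000 ≥ $110,000 → met
Not met: 1, 3

1, 3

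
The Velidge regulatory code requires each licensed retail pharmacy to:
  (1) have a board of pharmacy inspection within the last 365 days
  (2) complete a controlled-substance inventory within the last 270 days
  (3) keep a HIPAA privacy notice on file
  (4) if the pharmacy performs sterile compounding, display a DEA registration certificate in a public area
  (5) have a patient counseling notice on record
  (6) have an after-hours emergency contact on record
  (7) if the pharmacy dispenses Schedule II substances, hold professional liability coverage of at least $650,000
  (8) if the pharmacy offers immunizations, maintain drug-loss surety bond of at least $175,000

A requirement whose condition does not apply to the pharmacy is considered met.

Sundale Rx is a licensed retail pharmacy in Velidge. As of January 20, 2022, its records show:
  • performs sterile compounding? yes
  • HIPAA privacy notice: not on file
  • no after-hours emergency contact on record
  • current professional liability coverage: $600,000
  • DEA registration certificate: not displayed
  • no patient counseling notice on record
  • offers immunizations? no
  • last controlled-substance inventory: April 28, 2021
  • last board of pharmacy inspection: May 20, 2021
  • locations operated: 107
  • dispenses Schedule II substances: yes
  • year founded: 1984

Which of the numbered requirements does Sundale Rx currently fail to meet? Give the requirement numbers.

1. board of pharmacy inspection 245 days ago vs limit 365 → met
2. controlled-substance inventory 267 days ago vs limit 270 → met
3. HIPAA privacy notice absent → not met
4. condition 'performs sterile compounding' holds; DEA registration certificate absent → not met
5. patient counseling notice absent → not met
6. after-hours emergency contact absent → not met
7. condition 'dispenses Schedule II substances' holds; professional liability coverage $600,000 < $650,000 → not met
8. condition 'offers immunizations' does not hold → requirement n/a → met
Not met: 3, 4, 5, 6, 7

3, 4, 5, 6, 7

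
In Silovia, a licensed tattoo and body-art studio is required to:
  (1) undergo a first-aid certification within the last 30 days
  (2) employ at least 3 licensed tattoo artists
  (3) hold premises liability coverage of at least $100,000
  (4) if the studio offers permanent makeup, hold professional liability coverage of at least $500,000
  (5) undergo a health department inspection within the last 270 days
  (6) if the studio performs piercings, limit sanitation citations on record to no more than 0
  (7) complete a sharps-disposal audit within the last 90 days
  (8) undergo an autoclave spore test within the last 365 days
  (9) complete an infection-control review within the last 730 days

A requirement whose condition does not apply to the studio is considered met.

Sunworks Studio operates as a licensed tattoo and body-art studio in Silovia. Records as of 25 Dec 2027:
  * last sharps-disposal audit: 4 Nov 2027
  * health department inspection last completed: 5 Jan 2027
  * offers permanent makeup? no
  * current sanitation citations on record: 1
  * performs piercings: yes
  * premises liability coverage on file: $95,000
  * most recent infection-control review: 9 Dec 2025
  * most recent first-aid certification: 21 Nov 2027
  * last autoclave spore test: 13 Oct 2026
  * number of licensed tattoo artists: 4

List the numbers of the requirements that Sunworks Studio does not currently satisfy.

1. first-aid certification 34 days ago vs limit 30 → not met
2. licensed tattoo artists 4 ≥ 3 → met
3. premises liability coverage $95,000 < $100,000 → not met
4. condition 'offers permanent makeup' does not hold → requirement n/a → met
5. health department inspection 354 days ago vs limit 270 → not met
6. condition 'performs piercings' holds; sanitation citations on record 1 > 0 → not met
7. sharps-disposal audit 51 days ago vs limit 90 → met
8. autoclave spore test 438 days ago vs limit 365 → not met
9. infection-control review 746 days ago vs limit 730 → not met
Not met: 1, 3, 5, 6, 8, 9

1, 3, 5, 6, 8, 9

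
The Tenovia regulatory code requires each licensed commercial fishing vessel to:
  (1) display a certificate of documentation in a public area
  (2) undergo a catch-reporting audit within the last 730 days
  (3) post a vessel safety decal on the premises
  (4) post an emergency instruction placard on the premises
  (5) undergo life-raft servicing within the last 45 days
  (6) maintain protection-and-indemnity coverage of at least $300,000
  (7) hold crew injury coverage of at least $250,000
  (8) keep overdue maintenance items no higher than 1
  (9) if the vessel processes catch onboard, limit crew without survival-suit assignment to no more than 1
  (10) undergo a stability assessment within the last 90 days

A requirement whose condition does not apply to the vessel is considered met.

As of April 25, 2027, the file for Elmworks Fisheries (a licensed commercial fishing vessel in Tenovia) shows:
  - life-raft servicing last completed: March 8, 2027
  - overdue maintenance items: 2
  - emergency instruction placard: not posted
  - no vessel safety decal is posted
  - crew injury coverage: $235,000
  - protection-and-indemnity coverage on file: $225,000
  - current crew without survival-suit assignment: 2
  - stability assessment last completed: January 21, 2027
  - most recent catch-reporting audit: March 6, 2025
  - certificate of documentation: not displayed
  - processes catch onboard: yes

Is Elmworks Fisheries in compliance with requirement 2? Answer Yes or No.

2. catch-reporting audit 780 days ago vs limit 730 → not met

No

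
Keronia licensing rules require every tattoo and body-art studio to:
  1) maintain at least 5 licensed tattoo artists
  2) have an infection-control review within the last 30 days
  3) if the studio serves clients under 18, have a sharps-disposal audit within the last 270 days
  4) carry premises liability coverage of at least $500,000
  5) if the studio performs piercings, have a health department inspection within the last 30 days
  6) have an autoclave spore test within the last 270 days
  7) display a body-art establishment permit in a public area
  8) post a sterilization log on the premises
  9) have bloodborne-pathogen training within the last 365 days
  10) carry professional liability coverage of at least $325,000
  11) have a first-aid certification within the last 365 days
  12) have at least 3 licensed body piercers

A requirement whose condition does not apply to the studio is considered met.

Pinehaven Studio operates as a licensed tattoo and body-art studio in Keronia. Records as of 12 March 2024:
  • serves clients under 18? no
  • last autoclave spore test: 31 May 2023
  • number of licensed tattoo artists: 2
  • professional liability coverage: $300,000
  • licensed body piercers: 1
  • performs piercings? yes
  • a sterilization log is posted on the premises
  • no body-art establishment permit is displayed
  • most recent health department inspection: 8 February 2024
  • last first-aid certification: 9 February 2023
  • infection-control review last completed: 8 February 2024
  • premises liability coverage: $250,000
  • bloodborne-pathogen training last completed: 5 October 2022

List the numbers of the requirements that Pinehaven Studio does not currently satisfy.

1. licensed tattoo artists 2 < 5 → not met
2. infection-control review 33 days ago vs limit 30 → not met
3. condition 'serves clients under 18' does not hold → requirement n/a → met
4. premises liability coverage $250,000 < $500,000 → not met
5. condition 'performs piercings' holds; health department inspection 33 days ago vs limit 30 → not met
6. autoclave spore test 286 days ago vs limit 270 → not met
7. body-art establishment permit absent → not met
8. sterilization log present → met
9. bloodborne-pathogen training 524 days ago vs limit 365 → not met
10. professional liability coverage $300,000 < $325,000 → not met
11. first-aid certification 397 days ago vs limit 365 → not met
12. licensed body piercers 1 < 3 → not met
Not met: 1, 2, 4, 5, 6, 7, 9, 10, 11, 12

1, 2, 4, 5, 6, 7, 9, 10, 11, 12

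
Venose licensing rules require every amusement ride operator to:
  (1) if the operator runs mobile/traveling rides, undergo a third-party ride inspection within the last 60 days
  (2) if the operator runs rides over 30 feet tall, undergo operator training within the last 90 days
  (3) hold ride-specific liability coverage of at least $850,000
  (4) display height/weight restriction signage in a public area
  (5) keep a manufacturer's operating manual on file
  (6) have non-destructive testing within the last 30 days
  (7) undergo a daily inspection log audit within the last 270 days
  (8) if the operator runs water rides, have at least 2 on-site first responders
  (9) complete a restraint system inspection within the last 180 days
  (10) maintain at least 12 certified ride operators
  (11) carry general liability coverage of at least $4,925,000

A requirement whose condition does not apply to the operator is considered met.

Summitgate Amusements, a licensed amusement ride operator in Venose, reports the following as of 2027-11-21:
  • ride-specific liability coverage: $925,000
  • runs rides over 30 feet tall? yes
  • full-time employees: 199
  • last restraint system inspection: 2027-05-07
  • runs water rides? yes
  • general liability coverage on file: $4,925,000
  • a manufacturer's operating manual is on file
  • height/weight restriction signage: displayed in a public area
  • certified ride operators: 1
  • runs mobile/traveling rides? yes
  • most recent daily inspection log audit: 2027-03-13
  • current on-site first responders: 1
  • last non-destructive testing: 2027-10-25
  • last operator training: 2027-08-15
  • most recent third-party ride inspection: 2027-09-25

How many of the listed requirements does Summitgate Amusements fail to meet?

4

1. condition 'runs mobile/traveling rides' holds; third-party ride inspection 57 days ago vs limit 60 → met
2. condition 'runs rides over 30 feet tall' holds; operator training 98 days ago vs limit 90 → not met
3. ride-specific liability coverage $925,000 ≥ $850,000 → met
4. height/weight restriction signage present → met
5. manufacturer's operating manual present → met
6. non-destructive testing 27 days ago vs limit 30 → met
7. daily inspection log audit 253 days ago vs limit 270 → met
8. condition 'runs water rides' holds; on-site first responders 1 < 2 → not met
9. restraint system inspection 198 days ago vs limit 180 → not met
10. certified ride operators 1 < 12 → not met
11. general liability coverage $4,925,000 ≥ $4,925,000 → met
Not met: 4 of 11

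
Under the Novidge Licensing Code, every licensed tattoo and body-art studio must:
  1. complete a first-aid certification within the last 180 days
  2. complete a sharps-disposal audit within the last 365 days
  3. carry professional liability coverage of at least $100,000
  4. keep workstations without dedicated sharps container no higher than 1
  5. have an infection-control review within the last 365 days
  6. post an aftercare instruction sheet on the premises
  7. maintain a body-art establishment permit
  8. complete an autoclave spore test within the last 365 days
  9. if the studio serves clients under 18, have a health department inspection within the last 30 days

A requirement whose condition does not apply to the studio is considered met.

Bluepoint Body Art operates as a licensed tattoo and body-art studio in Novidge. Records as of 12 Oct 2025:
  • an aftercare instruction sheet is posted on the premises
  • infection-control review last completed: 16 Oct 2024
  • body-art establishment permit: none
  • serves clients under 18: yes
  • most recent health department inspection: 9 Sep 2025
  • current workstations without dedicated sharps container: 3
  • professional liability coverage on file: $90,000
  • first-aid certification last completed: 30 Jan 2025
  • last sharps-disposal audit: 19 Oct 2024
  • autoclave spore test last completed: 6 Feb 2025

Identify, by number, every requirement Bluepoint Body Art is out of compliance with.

1, 3, 4, 7, 9

1. first-aid certification 255 days ago vs limit 180 → not met
2. sharps-disposal audit 358 days ago vs limit 365 → met
3. professional liability coverage $90,000 < $100,000 → not met
4. workstations without dedicated sharps container 3 > 1 → not met
5. infection-control review 361 days ago vs limit 365 → met
6. aftercare instruction sheet present → met
7. body-art establishment permit absent → not met
8. autoclave spore test 248 days ago vs limit 365 → met
9. condition 'serves clients under 18' holds; health department inspection 33 days ago vs limit 30 → not met
Not met: 1, 3, 4, 7, 9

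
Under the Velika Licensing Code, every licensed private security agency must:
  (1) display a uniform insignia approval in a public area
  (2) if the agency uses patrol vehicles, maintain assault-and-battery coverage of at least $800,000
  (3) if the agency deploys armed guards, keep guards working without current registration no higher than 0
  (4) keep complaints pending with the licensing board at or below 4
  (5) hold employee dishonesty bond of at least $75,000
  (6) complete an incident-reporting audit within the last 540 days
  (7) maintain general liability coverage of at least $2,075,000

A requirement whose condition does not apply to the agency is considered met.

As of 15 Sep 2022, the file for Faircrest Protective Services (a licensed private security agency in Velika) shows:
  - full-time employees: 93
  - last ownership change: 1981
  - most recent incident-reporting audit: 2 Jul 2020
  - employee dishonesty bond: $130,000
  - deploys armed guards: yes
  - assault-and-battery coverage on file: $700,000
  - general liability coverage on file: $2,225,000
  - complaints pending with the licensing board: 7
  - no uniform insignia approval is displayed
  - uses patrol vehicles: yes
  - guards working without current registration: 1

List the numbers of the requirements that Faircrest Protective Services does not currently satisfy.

1. uniform insignia approval absent → not met
2. condition 'uses patrol vehicles' holds; assault-and-battery coverage $700,000 < $800,000 → not met
3. condition 'deploys armed guards' holds; guards working without current registration 1 > 0 → not met
4. complaints pending with the licensing board 7 > 4 → not met
5. employee dishonesty bond $130,000 ≥ $75,000 → met
6. incident-reporting audit 805 days ago vs limit 540 → not met
7. general liability coverage $2,225,000 ≥ $2,075,000 → met
Not met: 1, 2, 3, 4, 6

1, 2, 3, 4, 6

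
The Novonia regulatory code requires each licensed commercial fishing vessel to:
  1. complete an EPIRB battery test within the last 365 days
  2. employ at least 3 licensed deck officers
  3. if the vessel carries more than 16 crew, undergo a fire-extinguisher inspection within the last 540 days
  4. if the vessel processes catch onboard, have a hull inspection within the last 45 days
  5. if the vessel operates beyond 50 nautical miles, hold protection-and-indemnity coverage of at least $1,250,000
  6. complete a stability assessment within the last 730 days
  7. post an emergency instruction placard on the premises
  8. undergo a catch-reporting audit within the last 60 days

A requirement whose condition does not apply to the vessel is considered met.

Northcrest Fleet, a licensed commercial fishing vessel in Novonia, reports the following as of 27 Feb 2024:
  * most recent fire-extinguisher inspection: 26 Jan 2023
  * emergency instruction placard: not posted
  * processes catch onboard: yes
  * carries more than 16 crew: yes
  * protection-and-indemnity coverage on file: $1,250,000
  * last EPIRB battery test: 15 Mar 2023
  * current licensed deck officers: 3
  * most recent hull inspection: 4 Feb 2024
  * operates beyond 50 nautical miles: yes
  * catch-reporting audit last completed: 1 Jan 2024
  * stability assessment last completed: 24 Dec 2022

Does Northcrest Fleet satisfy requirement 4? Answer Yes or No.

4. condition 'processes catch onboard' holds; hull inspection 23 days ago vs limit 45 → met

Yes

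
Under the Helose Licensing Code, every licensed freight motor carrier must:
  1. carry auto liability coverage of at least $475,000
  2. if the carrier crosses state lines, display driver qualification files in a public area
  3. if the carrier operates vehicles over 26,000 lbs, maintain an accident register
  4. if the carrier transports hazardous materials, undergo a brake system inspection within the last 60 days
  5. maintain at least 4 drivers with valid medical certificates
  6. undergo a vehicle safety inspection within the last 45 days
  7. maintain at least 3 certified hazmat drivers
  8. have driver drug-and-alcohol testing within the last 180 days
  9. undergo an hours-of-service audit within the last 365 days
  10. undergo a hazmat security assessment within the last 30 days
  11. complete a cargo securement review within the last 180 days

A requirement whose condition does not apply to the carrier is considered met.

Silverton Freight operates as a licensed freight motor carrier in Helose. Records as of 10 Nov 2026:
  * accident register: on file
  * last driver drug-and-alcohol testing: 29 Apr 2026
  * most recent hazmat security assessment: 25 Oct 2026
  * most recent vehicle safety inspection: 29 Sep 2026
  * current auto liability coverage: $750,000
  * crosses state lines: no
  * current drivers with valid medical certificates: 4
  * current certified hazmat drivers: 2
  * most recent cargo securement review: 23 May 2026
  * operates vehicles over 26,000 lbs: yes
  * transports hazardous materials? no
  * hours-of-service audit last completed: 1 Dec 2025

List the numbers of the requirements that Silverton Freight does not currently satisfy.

1. auto liability coverage $750,000 ≥ $475,000 → met
2. condition 'crosses state lines' does not hold → requirement n/a → met
3. condition 'operates vehicles over 26,000 lbs' holds; accident register present → met
4. condition 'transports hazardous materials' does not hold → requirement n/a → met
5. drivers with valid medical certificates 4 ≥ 4 → met
6. vehicle safety inspection 42 days ago vs limit 45 → met
7. certified hazmat drivers 2 < 3 → not met
8. driver drug-and-alcohol testing 195 days ago vs limit 180 → not met
9. hours-of-service audit 344 days ago vs limit 365 → met
10. hazmat security assessment 16 days ago vs limit 30 → met
11. cargo securement review 171 days ago vs limit 180 → met
Not met: 7, 8

7, 8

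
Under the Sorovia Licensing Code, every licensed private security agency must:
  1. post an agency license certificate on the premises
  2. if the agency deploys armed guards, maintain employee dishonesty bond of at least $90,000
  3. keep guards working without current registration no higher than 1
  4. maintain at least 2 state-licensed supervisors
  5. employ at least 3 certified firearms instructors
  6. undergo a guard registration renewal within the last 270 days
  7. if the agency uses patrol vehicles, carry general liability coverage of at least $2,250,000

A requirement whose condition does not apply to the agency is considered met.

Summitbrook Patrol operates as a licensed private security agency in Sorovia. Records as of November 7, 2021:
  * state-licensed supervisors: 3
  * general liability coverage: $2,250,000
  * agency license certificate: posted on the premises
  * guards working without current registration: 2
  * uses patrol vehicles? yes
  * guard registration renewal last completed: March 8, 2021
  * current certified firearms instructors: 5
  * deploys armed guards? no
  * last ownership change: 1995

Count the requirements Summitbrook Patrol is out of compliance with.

1

1. agency license certificate present → met
2. condition 'deploys armed guards' does not hold → requirement n/a → met
3. guards working without current registration 2 > 1 → not met
4. state-licensed supervisors 3 ≥ 2 → met
5. certified firearms instructors 5 ≥ 3 → met
6. guard registration renewal 244 days ago vs limit 270 → met
7. condition 'uses patrol vehicles' holds; general liability coverage $2,250,000 ≥ $2,250,000 → met
Not met: 1 of 7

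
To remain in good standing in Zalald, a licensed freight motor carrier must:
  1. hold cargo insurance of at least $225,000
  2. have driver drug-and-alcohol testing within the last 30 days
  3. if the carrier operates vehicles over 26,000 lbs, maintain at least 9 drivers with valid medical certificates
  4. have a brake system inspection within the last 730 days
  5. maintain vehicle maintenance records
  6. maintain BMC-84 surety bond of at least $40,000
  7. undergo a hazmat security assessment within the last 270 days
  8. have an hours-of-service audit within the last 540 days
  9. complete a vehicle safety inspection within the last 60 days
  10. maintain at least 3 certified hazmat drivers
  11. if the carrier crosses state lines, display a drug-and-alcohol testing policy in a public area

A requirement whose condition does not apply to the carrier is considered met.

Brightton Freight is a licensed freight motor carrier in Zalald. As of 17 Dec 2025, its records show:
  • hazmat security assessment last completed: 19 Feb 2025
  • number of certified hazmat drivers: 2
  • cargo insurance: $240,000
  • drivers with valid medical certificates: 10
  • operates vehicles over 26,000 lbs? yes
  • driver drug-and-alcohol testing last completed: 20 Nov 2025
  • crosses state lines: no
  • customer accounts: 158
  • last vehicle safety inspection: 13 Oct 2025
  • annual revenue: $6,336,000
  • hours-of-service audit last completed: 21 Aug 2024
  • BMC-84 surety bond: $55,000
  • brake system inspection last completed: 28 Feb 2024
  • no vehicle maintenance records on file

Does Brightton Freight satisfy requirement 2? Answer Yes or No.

Yes

2. driver drug-and-alcohol testing 27 days ago vs limit 30 → met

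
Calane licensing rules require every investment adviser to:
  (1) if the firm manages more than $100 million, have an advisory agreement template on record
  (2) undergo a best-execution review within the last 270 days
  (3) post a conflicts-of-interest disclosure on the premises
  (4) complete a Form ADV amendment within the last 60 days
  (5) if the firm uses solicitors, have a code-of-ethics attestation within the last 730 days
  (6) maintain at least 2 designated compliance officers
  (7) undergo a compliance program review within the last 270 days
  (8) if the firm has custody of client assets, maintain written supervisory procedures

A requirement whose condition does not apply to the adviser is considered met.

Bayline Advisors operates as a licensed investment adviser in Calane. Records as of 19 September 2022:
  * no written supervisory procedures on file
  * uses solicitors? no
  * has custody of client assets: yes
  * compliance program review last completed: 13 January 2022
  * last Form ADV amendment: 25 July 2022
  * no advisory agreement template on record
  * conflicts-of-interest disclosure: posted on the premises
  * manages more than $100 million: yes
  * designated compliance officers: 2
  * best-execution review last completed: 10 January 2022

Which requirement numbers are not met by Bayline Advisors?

1. condition 'manages more than $100 million' holds; advisory agreement template absent → not met
2. best-execution review 252 days ago vs limit 270 → met
3. conflicts-of-interest disclosure present → met
4. Form ADV amendment 56 days ago vs limit 60 → met
5. condition 'uses solicitors' does not hold → requirement n/a → met
6. designated compliance officers 2 ≥ 2 → met
7. compliance program review 249 days ago vs limit 270 → met
8. condition 'has custody of client assets' holds; written supervisory procedures absent → not met
Not met: 1, 8

1, 8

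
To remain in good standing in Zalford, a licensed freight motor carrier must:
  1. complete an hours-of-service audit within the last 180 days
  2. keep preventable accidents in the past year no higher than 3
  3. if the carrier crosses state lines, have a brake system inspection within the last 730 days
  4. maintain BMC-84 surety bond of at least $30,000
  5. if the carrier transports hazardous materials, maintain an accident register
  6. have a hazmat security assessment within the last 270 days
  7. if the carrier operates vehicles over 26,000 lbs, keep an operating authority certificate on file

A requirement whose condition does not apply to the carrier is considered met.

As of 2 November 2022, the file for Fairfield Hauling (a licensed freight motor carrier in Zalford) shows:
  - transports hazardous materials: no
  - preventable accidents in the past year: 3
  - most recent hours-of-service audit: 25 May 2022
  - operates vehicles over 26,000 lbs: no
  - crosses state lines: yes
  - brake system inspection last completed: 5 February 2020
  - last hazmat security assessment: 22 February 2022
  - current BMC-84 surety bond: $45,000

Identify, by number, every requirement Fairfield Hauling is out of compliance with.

1. hours-of-service audit 161 days ago vs limit 180 → met
2. preventable accidents in the past year 3 ≤ 3 → met
3. condition 'crosses state lines' holds; brake system inspection 1001 days ago vs limit 730 → not met
4. BMC-84 surety bond $45,000 ≥ $30,000 → met
5. condition 'transports hazardous materials' does not hold → requirement n/a → met
6. hazmat security assessment 253 days ago vs limit 270 → met
7. condition 'operates vehicles over 26,000 lbs' does not hold → requirement n/a → met
Not met: 3

3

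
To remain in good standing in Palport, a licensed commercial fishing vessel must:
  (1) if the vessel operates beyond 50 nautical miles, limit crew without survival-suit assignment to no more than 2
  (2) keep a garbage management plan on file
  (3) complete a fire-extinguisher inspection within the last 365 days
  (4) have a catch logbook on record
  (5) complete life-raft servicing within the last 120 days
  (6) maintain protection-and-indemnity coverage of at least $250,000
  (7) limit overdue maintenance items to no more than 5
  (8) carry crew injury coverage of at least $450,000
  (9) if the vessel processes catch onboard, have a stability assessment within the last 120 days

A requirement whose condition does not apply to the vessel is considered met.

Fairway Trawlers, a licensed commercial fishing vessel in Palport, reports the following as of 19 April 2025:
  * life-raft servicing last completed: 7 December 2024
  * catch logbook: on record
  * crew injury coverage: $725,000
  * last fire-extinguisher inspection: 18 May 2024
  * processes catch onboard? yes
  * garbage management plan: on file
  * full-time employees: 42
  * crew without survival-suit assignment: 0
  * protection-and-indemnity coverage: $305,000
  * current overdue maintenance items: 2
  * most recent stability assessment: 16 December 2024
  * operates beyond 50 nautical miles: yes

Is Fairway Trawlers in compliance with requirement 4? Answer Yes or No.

4. catch logbook present → met

Yes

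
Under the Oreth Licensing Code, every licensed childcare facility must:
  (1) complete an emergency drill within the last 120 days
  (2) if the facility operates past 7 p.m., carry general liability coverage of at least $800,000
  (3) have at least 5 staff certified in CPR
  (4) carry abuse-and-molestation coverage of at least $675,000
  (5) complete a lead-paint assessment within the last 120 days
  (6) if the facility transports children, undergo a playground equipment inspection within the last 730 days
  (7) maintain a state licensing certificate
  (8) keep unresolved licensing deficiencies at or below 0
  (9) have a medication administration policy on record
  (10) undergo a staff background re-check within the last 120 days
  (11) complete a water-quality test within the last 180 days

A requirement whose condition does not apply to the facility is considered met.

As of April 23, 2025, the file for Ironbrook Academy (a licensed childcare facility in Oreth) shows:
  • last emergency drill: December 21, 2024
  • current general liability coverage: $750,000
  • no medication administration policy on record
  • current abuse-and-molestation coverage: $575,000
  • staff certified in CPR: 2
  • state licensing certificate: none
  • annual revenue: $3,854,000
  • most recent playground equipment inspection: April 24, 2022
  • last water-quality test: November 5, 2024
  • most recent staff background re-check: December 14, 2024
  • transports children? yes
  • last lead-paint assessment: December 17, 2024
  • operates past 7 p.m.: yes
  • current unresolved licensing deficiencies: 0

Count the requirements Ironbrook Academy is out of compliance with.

9

1. emergency drill 123 days ago vs limit 120 → not met
2. condition 'operates past 7 p.m.' holds; general liability coverage $750,000 < $800,000 → not met
3. staff certified in CPR 2 < 5 → not met
4. abuse-and-molestation coverage $575,000 < $675,000 → not met
5. lead-paint assessment 127 days ago vs limit 120 → not met
6. condition 'transports children' holds; playground equipment inspection 1095 days ago vs limit 730 → not met
7. state licensing certificate absent → not met
8. unresolved licensing deficiencies 0 ≤ 0 → met
9. medication administration policy absent → not met
10. staff background re-check 130 days ago vs limit 120 → not met
11. water-quality test 169 days ago vs limit 180 → met
Not met: 9 of 11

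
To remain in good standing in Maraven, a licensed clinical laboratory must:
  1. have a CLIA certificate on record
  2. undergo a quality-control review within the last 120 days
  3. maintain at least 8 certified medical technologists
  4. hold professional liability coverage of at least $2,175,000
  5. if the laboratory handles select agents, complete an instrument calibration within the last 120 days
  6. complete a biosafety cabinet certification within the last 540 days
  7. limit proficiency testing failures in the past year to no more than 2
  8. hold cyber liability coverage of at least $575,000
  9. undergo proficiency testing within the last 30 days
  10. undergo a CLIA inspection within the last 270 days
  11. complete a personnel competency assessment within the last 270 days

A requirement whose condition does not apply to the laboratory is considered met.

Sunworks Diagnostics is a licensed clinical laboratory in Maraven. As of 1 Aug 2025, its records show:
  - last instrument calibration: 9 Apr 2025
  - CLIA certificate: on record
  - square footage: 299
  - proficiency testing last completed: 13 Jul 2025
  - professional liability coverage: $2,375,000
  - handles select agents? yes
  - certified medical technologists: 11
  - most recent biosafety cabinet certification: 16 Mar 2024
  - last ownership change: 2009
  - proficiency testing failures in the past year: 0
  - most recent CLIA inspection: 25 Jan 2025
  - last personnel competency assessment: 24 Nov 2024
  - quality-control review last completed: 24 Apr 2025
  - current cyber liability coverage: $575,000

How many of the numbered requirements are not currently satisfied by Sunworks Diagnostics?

1. CLIA certificate present → met
2. quality-control review 99 days ago vs limit 120 → met
3. certified medical technologists 11 ≥ 8 → met
4. professional liability coverage $2,375,000 ≥ $2,175,000 → met
5. condition 'handles select agents' holds; instrument calibration 114 days ago vs limit 120 → met
6. biosafety cabinet certification 503 days ago vs limit 540 → met
7. proficiency testing failures in the past year 0 ≤ 2 → met
8. cyber liability coverage $575,000 ≥ $575,000 → met
9. proficiency testing 19 days ago vs limit 30 → met
10. CLIA inspection 188 days ago vs limit 270 → met
11. personnel competency assessment 250 days ago vs limit 270 → met
Not met: 0 of 11

0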